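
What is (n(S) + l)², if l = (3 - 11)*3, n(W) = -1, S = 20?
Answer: 625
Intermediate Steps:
l = -24 (l = -8*3 = -24)
(n(S) + l)² = (-1 - 24)² = (-25)² = 625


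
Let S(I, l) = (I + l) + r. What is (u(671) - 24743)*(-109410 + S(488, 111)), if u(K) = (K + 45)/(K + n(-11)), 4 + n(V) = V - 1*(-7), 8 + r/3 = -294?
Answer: 1799785928281/663 ≈ 2.7146e+9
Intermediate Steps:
r = -906 (r = -24 + 3*(-294) = -24 - 882 = -906)
n(V) = 3 + V (n(V) = -4 + (V - 1*(-7)) = -4 + (V + 7) = -4 + (7 + V) = 3 + V)
u(K) = (45 + K)/(-8 + K) (u(K) = (K + 45)/(K + (3 - 11)) = (45 + K)/(K - 8) = (45 + K)/(-8 + K))
S(I, l) = -906 + I + l (S(I, l) = (I + l) - 906 = -906 + I + l)
(u(671) - 24743)*(-109410 + S(488, 111)) = ((45 + 671)/(-8 + 671) - 24743)*(-109410 + (-906 + 488 + 111)) = (716/663 - 24743)*(-109410 - 307) = ((1/663)*716 - 24743)*(-109717) = (716/663 - 24743)*(-109717) = -16403893/663*(-109717) = 1799785928281/663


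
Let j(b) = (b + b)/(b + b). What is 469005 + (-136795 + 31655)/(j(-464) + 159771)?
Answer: 18733440430/39943 ≈ 4.6900e+5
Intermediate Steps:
j(b) = 1 (j(b) = (2*b)/((2*b)) = (2*b)*(1/(2*b)) = 1)
469005 + (-136795 + 31655)/(j(-464) + 159771) = 469005 + (-136795 + 31655)/(1 + 159771) = 469005 - 105140/159772 = 469005 - 105140*1/159772 = 469005 - 26285/39943 = 18733440430/39943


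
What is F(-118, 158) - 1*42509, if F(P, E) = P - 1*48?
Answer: -42675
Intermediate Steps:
F(P, E) = -48 + P (F(P, E) = P - 48 = -48 + P)
F(-118, 158) - 1*42509 = (-48 - 118) - 1*42509 = -166 - 42509 = -42675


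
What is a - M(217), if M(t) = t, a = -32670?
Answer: -32887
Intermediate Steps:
a - M(217) = -32670 - 1*217 = -32670 - 217 = -32887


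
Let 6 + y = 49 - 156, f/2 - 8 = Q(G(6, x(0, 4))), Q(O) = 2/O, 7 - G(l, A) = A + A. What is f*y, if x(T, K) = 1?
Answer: -9492/5 ≈ -1898.4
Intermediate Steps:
G(l, A) = 7 - 2*A (G(l, A) = 7 - (A + A) = 7 - 2*A)
f = 84/5 (f = 16 + 2*(2/(7 - 2*1)) = 16 + 2*(2/(7 - 2)) = 16 + 2*(2/5) = 16 + 2*(2*(⅕)) = 16 + 2*(⅖) = 16 + ⅘ = 84/5 ≈ 16.800)
y = -113 (y = -6 + (49 - 156) = -6 - 107 = -113)
f*y = (84/5)*(-113) = -9492/5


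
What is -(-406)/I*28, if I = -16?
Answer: -1421/2 ≈ -710.50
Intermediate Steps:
-(-406)/I*28 = -(-406)/(-16)*28 = -(-406)*(-1)/16*28 = -14*29/16*28 = -203/8*28 = -1421/2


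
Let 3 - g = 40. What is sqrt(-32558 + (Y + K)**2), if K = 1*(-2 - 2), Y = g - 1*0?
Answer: I*sqrt(30877) ≈ 175.72*I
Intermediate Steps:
g = -37 (g = 3 - 1*40 = 3 - 40 = -37)
Y = -37 (Y = -37 - 1*0 = -37 + 0 = -37)
K = -4 (K = 1*(-4) = -4)
sqrt(-32558 + (Y + K)**2) = sqrt(-32558 + (-37 - 4)**2) = sqrt(-32558 + (-41)**2) = sqrt(-32558 + 1681) = sqrt(-30877) = I*sqrt(30877)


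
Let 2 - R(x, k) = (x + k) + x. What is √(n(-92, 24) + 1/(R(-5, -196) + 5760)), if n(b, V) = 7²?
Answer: √109077509/1492 ≈ 7.0000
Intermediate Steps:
n(b, V) = 49
R(x, k) = 2 - k - 2*x (R(x, k) = 2 - ((x + k) + x) = 2 - ((k + x) + x) = 2 - (k + 2*x) = 2 + (-k - 2*x) = 2 - k - 2*x)
√(n(-92, 24) + 1/(R(-5, -196) + 5760)) = √(49 + 1/((2 - 1*(-196) - 2*(-5)) + 5760)) = √(49 + 1/((2 + 196 + 10) + 5760)) = √(49 + 1/(208 + 5760)) = √(49 + 1/5968) = √(292433/5968) = √109077509/1492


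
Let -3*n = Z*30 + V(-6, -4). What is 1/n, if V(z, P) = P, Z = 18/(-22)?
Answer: 33/314 ≈ 0.10510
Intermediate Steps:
Z = -9/11 (Z = 18*(-1/22) = -9/11 ≈ -0.81818)
n = 314/33 (n = -(-9/11*30 - 4)/3 = -(-270/11 - 4)/3 = -1/3*(-314/11) = 314/33 ≈ 9.5152)
1/n = 1/(314/33) = 33/314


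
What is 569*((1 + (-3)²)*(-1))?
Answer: -5690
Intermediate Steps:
569*((1 + (-3)²)*(-1)) = 569*((1 + 9)*(-1)) = 569*(10*(-1)) = 569*(-10) = -5690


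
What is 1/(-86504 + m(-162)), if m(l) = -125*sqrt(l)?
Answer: I/(-86504*I + 1125*sqrt(2)) ≈ -1.1556e-5 + 2.1254e-7*I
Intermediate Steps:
1/(-86504 + m(-162)) = 1/(-86504 - 1125*I*sqrt(2))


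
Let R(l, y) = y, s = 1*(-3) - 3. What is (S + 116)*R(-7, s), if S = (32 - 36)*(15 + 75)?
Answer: 1464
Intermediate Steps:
s = -6 (s = -3 - 3 = -6)
S = -360 (S = -4*90 = -360)
(S + 116)*R(-7, s) = (-360 + 116)*(-6) = -244*(-6) = 1464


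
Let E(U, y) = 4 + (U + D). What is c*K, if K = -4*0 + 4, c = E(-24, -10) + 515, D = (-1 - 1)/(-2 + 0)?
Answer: 1984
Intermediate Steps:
D = 1 (D = -2/(-2) = -2*(-½) = 1)
E(U, y) = 5 + U (E(U, y) = 4 + (U + 1) = 4 + (1 + U) = 5 + U)
c = 496 (c = (5 - 24) + 515 = -19 + 515 = 496)
K = 4 (K = 0 + 4 = 4)
c*K = 496*4 = 1984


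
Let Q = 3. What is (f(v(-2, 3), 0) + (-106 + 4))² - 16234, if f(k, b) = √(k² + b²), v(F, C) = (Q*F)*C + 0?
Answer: -9178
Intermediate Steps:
v(F, C) = 3*C*F (v(F, C) = (3*F)*C + 0 = 3*C*F + 0 = 3*C*F)
f(k, b) = √(b² + k²)
(f(v(-2, 3), 0) + (-106 + 4))² - 16234 = (√(0² + (3*3*(-2))²) + (-106 + 4))² - 16234 = (√(0 + (-18)²) - 102)² - 16234 = (√(0 + 324) - 102)² - 16234 = (√324 - 102)² - 16234 = (18 - 102)² - 16234 = (-84)² - 16234 = 7056 - 16234 = -9178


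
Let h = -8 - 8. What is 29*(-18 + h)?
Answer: -986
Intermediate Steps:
h = -16
29*(-18 + h) = 29*(-18 - 16) = 29*(-34) = -986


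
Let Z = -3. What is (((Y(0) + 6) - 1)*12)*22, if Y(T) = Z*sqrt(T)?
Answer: 1320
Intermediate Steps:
Y(T) = -3*sqrt(T)
(((Y(0) + 6) - 1)*12)*22 = (((-3*sqrt(0) + 6) - 1)*12)*22 = (((-3*0 + 6) - 1)*12)*22 = (((0 + 6) - 1)*12)*22 = ((6 - 1)*12)*22 = (5*12)*22 = 60*22 = 1320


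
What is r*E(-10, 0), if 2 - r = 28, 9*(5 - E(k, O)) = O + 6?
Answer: -338/3 ≈ -112.67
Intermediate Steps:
E(k, O) = 13/3 - O/9 (E(k, O) = 5 - (O + 6)/9 = 5 - (6 + O)/9 = 5 + (-2/3 - O/9) = 13/3 - O/9)
r = -26 (r = 2 - 1*28 = 2 - 28 = -26)
r*E(-10, 0) = -26*(13/3 - 1/9*0) = -26*(13/3 + 0) = -26*13/3 = -338/3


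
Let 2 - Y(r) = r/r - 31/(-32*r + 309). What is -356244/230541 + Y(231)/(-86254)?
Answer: -36274049269190/23474340970227 ≈ -1.5453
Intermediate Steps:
Y(r) = 1 + 31/(309 - 32*r) (Y(r) = 2 - (r/r - 31/(-32*r + 309)) = 2 - (1 - 31/(309 - 32*r)) = 2 + (-1 + 31/(309 - 32*r)) = 1 + 31/(309 - 32*r))
-356244/230541 + Y(231)/(-86254) = -356244/230541 + (4*(-85 + 8*231)/(-309 + 32*231))/(-86254) = -356244*1/230541 + (4*(-85 + 1848)/(-309 + 7392))*(-1/86254) = -118748/76847 + (4*1763/7083)*(-1/86254) = -118748/76847 + (4*(1/7083)*1763)*(-1/86254) = -118748/76847 + (7052/7083)*(-1/86254) = -118748/76847 - 3526/305468541 = -36274049269190/23474340970227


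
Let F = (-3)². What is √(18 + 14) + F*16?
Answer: 144 + 4*√2 ≈ 149.66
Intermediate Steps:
F = 9
√(18 + 14) + F*16 = √(18 + 14) + 9*16 = √32 + 144 = 4*√2 + 144 = 144 + 4*√2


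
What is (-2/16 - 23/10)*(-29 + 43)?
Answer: -679/20 ≈ -33.950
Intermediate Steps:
(-2/16 - 23/10)*(-29 + 43) = (-2*1/16 - 23*⅒)*14 = (-⅛ - 23/10)*14 = -97/40*14 = -679/20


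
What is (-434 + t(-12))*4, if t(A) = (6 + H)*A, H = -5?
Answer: -1784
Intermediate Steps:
t(A) = A (t(A) = (6 - 5)*A = 1*A = A)
(-434 + t(-12))*4 = (-434 - 12)*4 = -446*4 = -1784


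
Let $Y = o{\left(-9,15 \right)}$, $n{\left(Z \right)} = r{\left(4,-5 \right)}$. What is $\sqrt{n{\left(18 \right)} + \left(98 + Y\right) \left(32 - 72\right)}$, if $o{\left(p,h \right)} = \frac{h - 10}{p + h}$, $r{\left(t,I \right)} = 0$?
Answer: $\frac{2 i \sqrt{8895}}{3} \approx 62.876 i$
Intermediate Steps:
$n{\left(Z \right)} = 0$
$o{\left(p,h \right)} = \frac{-10 + h}{h + p}$
$Y = \frac{5}{6}$ ($Y = \frac{-10 + 15}{15 - 9} = \frac{1}{6} \cdot 5 = \frac{5}{6} \approx 0.83333$)
$\sqrt{n{\left(18 \right)} + \left(98 + Y\right) \left(32 - 72\right)} = \sqrt{0 + \left(98 + \frac{5}{6}\right) \left(32 - 72\right)} = \sqrt{0 + \frac{593}{6} \left(-40\right)} = \sqrt{0 - \frac{11860}{3}} = \sqrt{- \frac{11860}{3}} = \frac{2 i \sqrt{8895}}{3}$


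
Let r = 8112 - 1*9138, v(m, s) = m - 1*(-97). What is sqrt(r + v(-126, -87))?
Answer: I*sqrt(1055) ≈ 32.481*I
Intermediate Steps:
v(m, s) = 97 + m (v(m, s) = m + 97 = 97 + m)
r = -1026 (r = 8112 - 9138 = -1026)
sqrt(r + v(-126, -87)) = sqrt(-1026 + (97 - 126)) = sqrt(-1026 - 29) = sqrt(-1055) = I*sqrt(1055)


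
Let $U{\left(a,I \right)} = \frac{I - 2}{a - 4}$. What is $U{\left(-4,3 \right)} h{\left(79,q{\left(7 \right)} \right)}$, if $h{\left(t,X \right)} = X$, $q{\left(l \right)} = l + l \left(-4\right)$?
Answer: $\frac{21}{8} \approx 2.625$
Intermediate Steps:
$q{\left(l \right)} = - 3 l$ ($q{\left(l \right)} = l - 4 l = - 3 l$)
$U{\left(a,I \right)} = \frac{-2 + I}{-4 + a}$
$U{\left(-4,3 \right)} h{\left(79,q{\left(7 \right)} \right)} = \frac{-2 + 3}{-4 - 4} \left(\left(-3\right) 7\right) = \frac{1}{-8} \cdot 1 \left(-21\right) = \left(- \frac{1}{8}\right) 1 \left(-21\right) = \left(- \frac{1}{8}\right) \left(-21\right) = \frac{21}{8}$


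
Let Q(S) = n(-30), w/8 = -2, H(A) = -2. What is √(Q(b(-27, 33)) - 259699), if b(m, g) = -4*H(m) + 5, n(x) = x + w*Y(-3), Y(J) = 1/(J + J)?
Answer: I*√2337537/3 ≈ 509.63*I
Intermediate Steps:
Y(J) = 1/(2*J)
w = -16 (w = 8*(-2) = -16)
n(x) = 8/3 + x (n(x) = x - 8/(-3) = x - 8*(-1)/3 = x - 16*(-⅙) = x + 8/3 = 8/3 + x)
b(m, g) = 13 (b(m, g) = -4*(-2) + 5 = 8 + 5 = 13)
Q(S) = -82/3 (Q(S) = 8/3 - 30 = -82/3)
√(Q(b(-27, 33)) - 259699) = √(-82/3 - 259699) = √(-779179/3) = I*√2337537/3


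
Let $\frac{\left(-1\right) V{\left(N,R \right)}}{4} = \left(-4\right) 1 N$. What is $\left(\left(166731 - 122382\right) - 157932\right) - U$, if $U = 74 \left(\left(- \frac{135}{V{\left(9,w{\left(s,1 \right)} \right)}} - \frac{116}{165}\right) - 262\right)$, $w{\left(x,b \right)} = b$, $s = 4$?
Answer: $- \frac{124177153}{1320} \approx -94074.0$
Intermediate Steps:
$V{\left(N,R \right)} = 16 N$ ($V{\left(N,R \right)} = - 4 \left(-4\right) 1 N = - 4 \left(- 4 N\right) = 16 N$)
$U = - \frac{25752407}{1320}$ ($U = 74 \left(\left(- \frac{135}{16 \cdot 9} - \frac{116}{165}\right) - 262\right) = 74 \left(\left(- \frac{135}{144} - \frac{116}{165}\right) - 262\right) = 74 \left(\left(\left(-135\right) \frac{1}{144} - \frac{116}{165}\right) - 262\right) = 74 \left(\left(- \frac{15}{16} - \frac{116}{165}\right) - 262\right) = 74 \left(- \frac{4331}{2640} - 262\right) = 74 \left(- \frac{696011}{2640}\right) = - \frac{25752407}{1320} \approx -19509.0$)
$\left(\left(166731 - 122382\right) - 157932\right) - U = \left(\left(166731 - 122382\right) - 157932\right) - - \frac{25752407}{1320} = \left(44349 - 157932\right) + \frac{25752407}{1320} = -113583 + \frac{25752407}{1320} = - \frac{124177153}{1320}$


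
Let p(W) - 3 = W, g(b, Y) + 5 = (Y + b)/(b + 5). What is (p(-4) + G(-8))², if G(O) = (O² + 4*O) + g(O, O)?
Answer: 8836/9 ≈ 981.78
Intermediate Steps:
g(b, Y) = -5 + (Y + b)/(5 + b) (g(b, Y) = -5 + (Y + b)/(b + 5) = -5 + (Y + b)/(5 + b))
p(W) = 3 + W
G(O) = O² + 4*O + (-25 - 3*O)/(5 + O) (G(O) = (O² + 4*O) + (-25 + O - 4*O)/(5 + O) = (O² + 4*O) + (-25 - 3*O)/(5 + O) = O² + 4*O + (-25 - 3*O)/(5 + O))
(p(-4) + G(-8))² = ((3 - 4) + (-25 - 3*(-8) - 8*(4 - 8)*(5 - 8))/(5 - 8))² = (-1 + (-25 + 24 - 8*(-4)*(-3))/(-3))² = (-1 - (-25 + 24 - 96)/3)² = (-1 - ⅓*(-97))² = (-1 + 97/3)² = (94/3)² = 8836/9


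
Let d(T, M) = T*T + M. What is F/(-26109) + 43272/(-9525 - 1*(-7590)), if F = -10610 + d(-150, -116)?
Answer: -128063482/5613435 ≈ -22.814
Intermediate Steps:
d(T, M) = M + T² (d(T, M) = T² + M = M + T²)
F = 11774 (F = -10610 + (-116 + (-150)²) = -10610 + (-116 + 22500) = -10610 + 22384 = 11774)
F/(-26109) + 43272/(-9525 - 1*(-7590)) = 11774/(-26109) + 43272/(-9525 - 1*(-7590)) = 11774*(-1/26109) + 43272/(-9525 + 7590) = -11774/26109 + 43272/(-1935) = -11774/26109 + 43272*(-1/1935) = -11774/26109 - 4808/215 = -128063482/5613435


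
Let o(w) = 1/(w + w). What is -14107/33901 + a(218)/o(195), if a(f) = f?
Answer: 2882248913/33901 ≈ 85020.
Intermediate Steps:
o(w) = 1/(2*w)
-14107/33901 + a(218)/o(195) = -14107/33901 + 218/(((½)/195)) = -14107*1/33901 + 218/(((½)*(1/195))) = -14107/33901 + 218/(1/390) = -14107/33901 + 218*390 = -14107/33901 + 85020 = 2882248913/33901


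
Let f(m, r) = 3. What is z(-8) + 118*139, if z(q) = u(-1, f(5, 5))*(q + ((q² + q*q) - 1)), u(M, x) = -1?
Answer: 16283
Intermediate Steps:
z(q) = 1 - q - 2*q² (z(q) = -(q + ((q² + q*q) - 1)) = -(q + ((q² + q²) - 1)) = -(q + (2*q² - 1)) = -(q + (-1 + 2*q²)) = -(-1 + q + 2*q²) = 1 - q - 2*q²)
z(-8) + 118*139 = (1 - 1*(-8) - 2*(-8)²) + 118*139 = (1 + 8 - 2*64) + 16402 = (1 + 8 - 128) + 16402 = -119 + 16402 = 16283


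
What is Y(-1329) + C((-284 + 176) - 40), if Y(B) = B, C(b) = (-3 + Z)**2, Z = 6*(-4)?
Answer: -600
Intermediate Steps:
Z = -24
C(b) = 729 (C(b) = (-3 - 24)**2 = (-27)**2 = 729)
Y(-1329) + C((-284 + 176) - 40) = -1329 + 729 = -600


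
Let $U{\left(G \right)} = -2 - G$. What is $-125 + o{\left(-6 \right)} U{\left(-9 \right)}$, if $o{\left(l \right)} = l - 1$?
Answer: $-174$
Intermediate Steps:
$o{\left(l \right)} = -1 + l$
$-125 + o{\left(-6 \right)} U{\left(-9 \right)} = -125 + \left(-1 - 6\right) \left(-2 - -9\right) = -125 - 7 \left(-2 + 9\right) = -125 - 49 = -174$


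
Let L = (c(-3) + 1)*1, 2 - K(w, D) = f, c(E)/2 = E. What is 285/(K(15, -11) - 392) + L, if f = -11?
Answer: -2180/379 ≈ -5.7520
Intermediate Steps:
c(E) = 2*E
K(w, D) = 13 (K(w, D) = 2 - 1*(-11) = 2 + 11 = 13)
L = -5 (L = (2*(-3) + 1)*1 = (-6 + 1)*1 = -5*1 = -5)
285/(K(15, -11) - 392) + L = 285/(13 - 392) - 5 = 285/(-379) - 5 = -1/379*285 - 5 = -285/379 - 5 = -2180/379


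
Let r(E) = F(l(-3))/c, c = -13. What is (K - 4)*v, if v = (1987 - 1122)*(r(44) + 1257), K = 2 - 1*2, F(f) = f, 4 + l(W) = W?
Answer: -56564080/13 ≈ -4.3511e+6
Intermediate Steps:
l(W) = -4 + W
K = 0 (K = 2 - 2 = 0)
r(E) = 7/13 (r(E) = (-4 - 3)/(-13) = -7*(-1/13) = 7/13)
v = 14141020/13 (v = (1987 - 1122)*(7/13 + 1257) = 865*(16348/13) = 14141020/13 ≈ 1.0878e+6)
(K - 4)*v = (0 - 4)*(14141020/13) = -4*14141020/13 = -56564080/13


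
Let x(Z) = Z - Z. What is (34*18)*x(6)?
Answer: 0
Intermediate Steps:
x(Z) = 0
(34*18)*x(6) = (34*18)*0 = 612*0 = 0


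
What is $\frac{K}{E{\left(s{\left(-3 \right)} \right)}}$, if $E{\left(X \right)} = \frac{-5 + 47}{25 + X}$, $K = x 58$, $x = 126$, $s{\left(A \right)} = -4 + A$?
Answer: $3132$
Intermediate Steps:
$K = 7308$ ($K = 126 \cdot 58 = 7308$)
$E{\left(X \right)} = \frac{42}{25 + X}$
$\frac{K}{E{\left(s{\left(-3 \right)} \right)}} = \frac{7308}{42 \frac{1}{25 - 7}} = \frac{7308}{42 \cdot \frac{1}{18}} = \frac{7308}{\frac{7}{3}} = 7308 \cdot \frac{3}{7} = 3132$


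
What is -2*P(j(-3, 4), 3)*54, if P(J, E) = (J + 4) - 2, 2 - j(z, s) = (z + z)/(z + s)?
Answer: -1080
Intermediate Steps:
j(z, s) = 2 - 2*z/(s + z) (j(z, s) = 2 - (z + z)/(z + s) = 2 - 2*z/(s + z))
P(J, E) = 2 + J (P(J, E) = (4 + J) - 2 = 2 + J)
-2*P(j(-3, 4), 3)*54 = -2*(2 + 2*4/(4 - 3))*54 = -2*(2 + 2*4/1)*54 = -2*(2 + 2*4*1)*54 = -2*(2 + 8)*54 = -2*10*54 = -20*54 = -1080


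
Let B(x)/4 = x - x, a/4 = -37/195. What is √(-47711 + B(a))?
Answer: I*√47711 ≈ 218.43*I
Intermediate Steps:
a = -148/195 (a = 4*(-37/195) = -148/195 ≈ -0.75897)
B(x) = 0 (B(x) = 4*(x - x) = 4*0 = 0)
√(-47711 + B(a)) = √(-47711 + 0) = √(-47711) = I*√47711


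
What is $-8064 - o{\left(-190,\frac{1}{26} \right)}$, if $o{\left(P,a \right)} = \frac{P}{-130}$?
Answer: $- \frac{104851}{13} \approx -8065.5$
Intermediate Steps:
$o{\left(P,a \right)} = - \frac{P}{130}$ ($o{\left(P,a \right)} = P \left(- \frac{1}{130}\right) = - \frac{P}{130}$)
$-8064 - o{\left(-190,\frac{1}{26} \right)} = -8064 - \left(- \frac{1}{130}\right) \left(-190\right) = -8064 - \frac{19}{13} = - \frac{104851}{13}$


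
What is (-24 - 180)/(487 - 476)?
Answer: -204/11 ≈ -18.545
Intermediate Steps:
(-24 - 180)/(487 - 476) = -204/11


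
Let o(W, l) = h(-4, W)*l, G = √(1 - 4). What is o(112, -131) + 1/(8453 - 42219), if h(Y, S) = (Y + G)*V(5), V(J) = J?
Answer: 88466919/33766 - 655*I*√3 ≈ 2620.0 - 1134.5*I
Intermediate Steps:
G = I*√3 (G = √(-3) = I*√3 ≈ 1.732*I)
h(Y, S) = 5*Y + 5*I*√3 (h(Y, S) = (Y + I*√3)*5 = 5*Y + 5*I*√3)
o(W, l) = l*(-20 + 5*I*√3) (o(W, l) = (5*(-4) + 5*I*√3)*l = (-20 + 5*I*√3)*l = l*(-20 + 5*I*√3))
o(112, -131) + 1/(8453 - 42219) = 5*(-131)*(-4 + I*√3) + 1/(8453 - 42219) = (2620 - 655*I*√3) + 1/(-33766) = (2620 - 655*I*√3) - 1/33766 = 88466919/33766 - 655*I*√3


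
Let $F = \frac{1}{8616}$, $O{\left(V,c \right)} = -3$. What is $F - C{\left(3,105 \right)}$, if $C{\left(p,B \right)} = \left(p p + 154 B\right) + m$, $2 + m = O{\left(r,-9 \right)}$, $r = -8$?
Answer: $- \frac{139355183}{8616} \approx -16174.0$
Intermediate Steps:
$m = -5$ ($m = -2 - 3 = -5$)
$C{\left(p,B \right)} = -5 + p^{2} + 154 B$ ($C{\left(p,B \right)} = \left(p p + 154 B\right) - 5 = \left(p^{2} + 154 B\right) - 5 = -5 + p^{2} + 154 B$)
$F = \frac{1}{8616} \approx 0.00011606$
$F - C{\left(3,105 \right)} = \frac{1}{8616} - \left(-5 + 3^{2} + 154 \cdot 105\right) = \frac{1}{8616} - \left(-5 + 9 + 16170\right) = \frac{1}{8616} - 16174 = - \frac{139355183}{8616}$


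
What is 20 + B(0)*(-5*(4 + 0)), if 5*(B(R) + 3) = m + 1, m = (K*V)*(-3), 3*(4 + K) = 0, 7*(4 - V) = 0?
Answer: -116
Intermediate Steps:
V = 4 (V = 4 - ⅐*0 = 4 + 0 = 4)
K = -4 (K = -4 + (⅓)*0 = -4 + 0 = -4)
m = 48 (m = -4*4*(-3) = -16*(-3) = 48)
B(R) = 34/5 (B(R) = -3 + (48 + 1)/5 = -3 + (⅕)*49 = -3 + 49/5 = 34/5)
20 + B(0)*(-5*(4 + 0)) = 20 + 34*(-5*(4 + 0))/5 = 20 + 34*(-5*4)/5 = 20 + (34/5)*(-20) = 20 - 136 = -116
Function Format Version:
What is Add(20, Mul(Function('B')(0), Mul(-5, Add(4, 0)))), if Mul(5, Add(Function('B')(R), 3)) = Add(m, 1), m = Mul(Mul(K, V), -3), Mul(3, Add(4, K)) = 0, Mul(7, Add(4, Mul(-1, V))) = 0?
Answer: -116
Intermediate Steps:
V = 4 (V = Add(4, Mul(Rational(-1, 7), 0)) = Add(4, 0) = 4)
K = -4 (K = Add(-4, Mul(Rational(1, 3), 0)) = Add(-4, 0) = -4)
m = 48 (m = Mul(Mul(-4, 4), -3) = Mul(-16, -3) = 48)
Function('B')(R) = Rational(34, 5) (Function('B')(R) = Add(-3, Mul(Rational(1, 5), Add(48, 1))) = Add(-3, Mul(Rational(1, 5), 49)) = Add(-3, Rational(49, 5)) = Rational(34, 5))
Add(20, Mul(Function('B')(0), Mul(-5, Add(4, 0)))) = Add(20, Mul(Rational(34, 5), Mul(-5, Add(4, 0)))) = Add(20, Mul(Rational(34, 5), Mul(-5, 4))) = Add(20, Mul(Rational(34, 5), -20)) = Add(20, -136) = -116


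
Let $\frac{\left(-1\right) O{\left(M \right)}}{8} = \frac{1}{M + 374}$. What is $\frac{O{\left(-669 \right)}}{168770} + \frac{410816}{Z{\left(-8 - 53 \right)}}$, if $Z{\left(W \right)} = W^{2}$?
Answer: $\frac{10226678922084}{92628992575} \approx 110.4$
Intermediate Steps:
$O{\left(M \right)} = - \frac{8}{374 + M}$ ($O{\left(M \right)} = - \frac{8}{M + 374} = - \frac{8}{374 + M}$)
$\frac{O{\left(-669 \right)}}{168770} + \frac{410816}{Z{\left(-8 - 53 \right)}} = \frac{\left(-8\right) \frac{1}{374 - 669}}{168770} + \frac{410816}{\left(-8 - 53\right)^{2}} = - \frac{8}{-295} \cdot \frac{1}{168770} + \frac{410816}{\left(-61\right)^{2}} = \left(-8\right) \left(- \frac{1}{295}\right) \frac{1}{168770} + \frac{410816}{3721} = \frac{8}{295} \cdot \frac{1}{168770} + 410816 \cdot \frac{1}{3721} = \frac{4}{24893575} + \frac{410816}{3721} = \frac{10226678922084}{92628992575}$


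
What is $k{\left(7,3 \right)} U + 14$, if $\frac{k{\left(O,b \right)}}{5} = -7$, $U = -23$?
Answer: $819$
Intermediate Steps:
$k{\left(O,b \right)} = -35$ ($k{\left(O,b \right)} = 5 \left(-7\right) = -35$)
$k{\left(7,3 \right)} U + 14 = \left(-35\right) \left(-23\right) + 14 = 805 + 14 = 819$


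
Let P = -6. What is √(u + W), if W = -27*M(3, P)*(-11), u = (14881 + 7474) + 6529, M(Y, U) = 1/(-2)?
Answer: √114942/2 ≈ 169.52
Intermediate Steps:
M(Y, U) = -½
u = 28884 (u = 22355 + 6529 = 28884)
W = -297/2 (W = -27*(-½)*(-11) = (27/2)*(-11) = -297/2 ≈ -148.50)
√(u + W) = √(28884 - 297/2) = √(57471/2) = √114942/2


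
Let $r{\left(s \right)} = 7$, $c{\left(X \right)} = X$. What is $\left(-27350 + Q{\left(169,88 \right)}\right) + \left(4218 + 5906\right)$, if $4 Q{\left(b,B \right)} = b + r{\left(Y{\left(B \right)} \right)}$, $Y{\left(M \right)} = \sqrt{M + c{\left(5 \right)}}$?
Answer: $-17182$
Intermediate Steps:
$Y{\left(M \right)} = \sqrt{5 + M}$ ($Y{\left(M \right)} = \sqrt{M + 5} = \sqrt{5 + M}$)
$Q{\left(b,B \right)} = \frac{7}{4} + \frac{b}{4}$ ($Q{\left(b,B \right)} = \frac{b + 7}{4} = \frac{7 + b}{4} = \frac{7}{4} + \frac{b}{4}$)
$\left(-27350 + Q{\left(169,88 \right)}\right) + \left(4218 + 5906\right) = \left(-27350 + \left(\frac{7}{4} + \frac{1}{4} \cdot 169\right)\right) + \left(4218 + 5906\right) = \left(-27350 + \left(\frac{7}{4} + \frac{169}{4}\right)\right) + 10124 = \left(-27350 + 44\right) + 10124 = -27306 + 10124 = -17182$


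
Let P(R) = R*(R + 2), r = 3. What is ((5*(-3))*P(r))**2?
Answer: 50625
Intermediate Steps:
P(R) = R*(2 + R)
((5*(-3))*P(r))**2 = ((5*(-3))*(3*(2 + 3)))**2 = (-45*5)**2 = (-15*15)**2 = (-225)**2 = 50625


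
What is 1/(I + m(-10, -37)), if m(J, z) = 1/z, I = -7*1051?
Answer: -37/272210 ≈ -0.00013592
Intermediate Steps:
I = -7357
1/(I + m(-10, -37)) = 1/(-7357 + 1/(-37)) = 1/(-7357 - 1/37) = 1/(-272210/37) = -37/272210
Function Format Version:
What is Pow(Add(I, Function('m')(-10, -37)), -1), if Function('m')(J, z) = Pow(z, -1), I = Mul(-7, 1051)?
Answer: Rational(-37, 272210) ≈ -0.00013592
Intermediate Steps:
I = -7357
Pow(Add(I, Function('m')(-10, -37)), -1) = Pow(Add(-7357, Pow(-37, -1)), -1) = Pow(Add(-7357, Rational(-1, 37)), -1) = Pow(Rational(-272210, 37), -1) = Rational(-37, 272210)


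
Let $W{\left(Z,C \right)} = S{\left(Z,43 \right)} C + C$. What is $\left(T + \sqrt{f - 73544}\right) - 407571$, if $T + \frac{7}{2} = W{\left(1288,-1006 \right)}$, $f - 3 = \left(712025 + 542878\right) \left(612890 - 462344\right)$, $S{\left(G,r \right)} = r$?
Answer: $- \frac{903677}{2} + \sqrt{188920553497} \approx -17189.0$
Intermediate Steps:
$f = 188920627041$ ($f = 3 + \left(712025 + 542878\right) \left(612890 - 462344\right) = 3 + 1254903 \cdot 150546 = 3 + 188920627038 = 188920627041$)
$W{\left(Z,C \right)} = 44 C$ ($W{\left(Z,C \right)} = 43 C + C = 44 C$)
$T = - \frac{88535}{2}$ ($T = - \frac{7}{2} + 44 \left(-1006\right) = - \frac{7}{2} - 44264 = - \frac{88535}{2} \approx -44268.0$)
$\left(T + \sqrt{f - 73544}\right) - 407571 = \left(- \frac{88535}{2} + \sqrt{188920627041 - 73544}\right) - 407571 = \left(- \frac{88535}{2} + \sqrt{188920553497}\right) - 407571 = - \frac{903677}{2} + \sqrt{188920553497}$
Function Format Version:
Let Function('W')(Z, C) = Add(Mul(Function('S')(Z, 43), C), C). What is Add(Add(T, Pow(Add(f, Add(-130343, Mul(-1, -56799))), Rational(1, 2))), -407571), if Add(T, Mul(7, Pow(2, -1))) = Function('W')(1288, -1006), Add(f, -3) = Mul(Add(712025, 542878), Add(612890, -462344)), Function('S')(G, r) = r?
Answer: Add(Rational(-903677, 2), Pow(188920553497, Rational(1, 2))) ≈ -17189.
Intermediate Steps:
f = 188920627041 (f = Add(3, Mul(Add(712025, 542878), Add(612890, -462344))) = Add(3, Mul(1254903, 150546)) = Add(3, 188920627038) = 188920627041)
Function('W')(Z, C) = Mul(44, C) (Function('W')(Z, C) = Add(Mul(43, C), C) = Mul(44, C))
T = Rational(-88535, 2) (T = Add(Rational(-7, 2), Mul(44, -1006)) = Add(Rational(-7, 2), -44264) = Rational(-88535, 2) ≈ -44268.)
Add(Add(T, Pow(Add(f, Add(-130343, Mul(-1, -56799))), Rational(1, 2))), -407571) = Add(Add(Rational(-88535, 2), Pow(Add(188920627041, Add(-130343, Mul(-1, -56799))), Rational(1, 2))), -407571) = Add(Add(Rational(-88535, 2), Pow(Add(188920627041, Add(-130343, 56799)), Rational(1, 2))), -407571) = Add(Add(Rational(-88535, 2), Pow(Add(188920627041, -73544), Rational(1, 2))), -407571) = Add(Add(Rational(-88535, 2), Pow(188920553497, Rational(1, 2))), -407571) = Add(Rational(-903677, 2), Pow(188920553497, Rational(1, 2)))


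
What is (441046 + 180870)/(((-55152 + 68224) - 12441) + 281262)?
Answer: 621916/281893 ≈ 2.2062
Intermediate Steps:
(441046 + 180870)/(((-55152 + 68224) - 12441) + 281262) = 621916/((13072 - 12441) + 281262) = 621916/(631 + 281262) = 621916/281893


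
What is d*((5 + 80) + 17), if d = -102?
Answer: -10404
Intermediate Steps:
d*((5 + 80) + 17) = -102*((5 + 80) + 17) = -102*(85 + 17) = -102*102 = -10404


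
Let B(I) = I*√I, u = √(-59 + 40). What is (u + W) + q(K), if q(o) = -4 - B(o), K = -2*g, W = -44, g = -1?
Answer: -48 - 2*√2 + I*√19 ≈ -50.828 + 4.3589*I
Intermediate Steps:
u = I*√19 (u = √(-19) = I*√19 ≈ 4.3589*I)
K = 2 (K = -2*(-1) = 2)
B(I) = I^(3/2)
q(o) = -4 - o^(3/2)
(u + W) + q(K) = (I*√19 - 44) + (-4 - 2^(3/2)) = (-44 + I*√19) + (-4 - 2*√2) = -48 - 2*√2 + I*√19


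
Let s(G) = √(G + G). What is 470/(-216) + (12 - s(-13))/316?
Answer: -18241/8532 - I*√26/316 ≈ -2.138 - 0.016136*I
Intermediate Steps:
s(G) = √2*√G (s(G) = √(2*G) = √2*√G)
470/(-216) + (12 - s(-13))/316 = 470/(-216) + (12 - √2*√(-13))/316 = 470*(-1/216) + (12 - √2*I*√13)*(1/316) = -235/108 + (12 - I*√26)*(1/316) = -235/108 + (3/79 - I*√26/316) = -18241/8532 - I*√26/316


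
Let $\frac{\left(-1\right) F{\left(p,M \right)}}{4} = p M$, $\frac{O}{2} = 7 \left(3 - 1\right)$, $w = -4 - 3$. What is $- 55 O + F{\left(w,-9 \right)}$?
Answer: $-1792$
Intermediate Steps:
$w = -7$ ($w = -4 - 3 = -7$)
$O = 28$ ($O = 2 \cdot 7 \left(3 - 1\right) = 2 \cdot 7 \cdot 2 = 2 \cdot 14 = 28$)
$F{\left(p,M \right)} = - 4 M p$ ($F{\left(p,M \right)} = - 4 p M = - 4 M p$)
$- 55 O + F{\left(w,-9 \right)} = \left(-55\right) 28 - \left(-36\right) \left(-7\right) = -1540 - 252 = -1792$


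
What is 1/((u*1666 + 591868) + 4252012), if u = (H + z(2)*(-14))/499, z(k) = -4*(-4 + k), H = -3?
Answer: 499/2416904530 ≈ 2.0646e-7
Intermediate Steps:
z(k) = 16 - 4*k
u = -115/499 (u = (-3 + (16 - 4*2)*(-14))/499 = (-3 + (16 - 8)*(-14))*(1/499) = (-3 + 8*(-14))*(1/499) = (-3 - 112)*(1/499) = -115*1/499 = -115/499 ≈ -0.23046)
1/((u*1666 + 591868) + 4252012) = 1/((-115/499*1666 + 591868) + 4252012) = 1/((-191590/499 + 591868) + 4252012) = 1/(295150542/499 + 4252012) = 1/(2416904530/499) = 499/2416904530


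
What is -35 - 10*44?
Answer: -475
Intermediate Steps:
-35 - 10*44 = -35 - 440 = -475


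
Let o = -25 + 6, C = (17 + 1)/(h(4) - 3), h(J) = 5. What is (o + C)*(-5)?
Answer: 50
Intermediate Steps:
C = 9 (C = (17 + 1)/(5 - 3) = 18/2 = 18*(1/2) = 9)
o = -19
(o + C)*(-5) = (-19 + 9)*(-5) = -10*(-5) = 50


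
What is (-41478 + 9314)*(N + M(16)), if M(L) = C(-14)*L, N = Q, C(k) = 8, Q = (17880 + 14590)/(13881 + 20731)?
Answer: -2110907238/509 ≈ -4.1472e+6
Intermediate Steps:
Q = 955/1018 (Q = 32470/34612 = 32470*(1/34612) = 955/1018 ≈ 0.93811)
N = 955/1018 ≈ 0.93811
M(L) = 8*L
(-41478 + 9314)*(N + M(16)) = (-41478 + 9314)*(955/1018 + 8*16) = -32164*(955/1018 + 128) = -32164*131259/1018 = -2110907238/509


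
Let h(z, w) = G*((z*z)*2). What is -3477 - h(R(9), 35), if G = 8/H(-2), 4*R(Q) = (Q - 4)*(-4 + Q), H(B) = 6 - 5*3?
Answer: -30668/9 ≈ -3407.6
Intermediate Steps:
H(B) = -9 (H(B) = 6 - 15 = -9)
R(Q) = (-4 + Q)²/4 (R(Q) = ((Q - 4)*(-4 + Q))/4 = ((-4 + Q)*(-4 + Q))/4 = (-4 + Q)²/4)
G = -8/9 (G = 8/(-9) = 8*(-⅑) = -8/9 ≈ -0.88889)
h(z, w) = -16*z²/9 (h(z, w) = -8*z*z*2/9 = -8*z²*2/9 = -16*z²/9)
-3477 - h(R(9), 35) = -3477 - (-16)*((-4 + 9)²/4)²/9 = -3477 - (-16)*((¼)*5²)²/9 = -3477 - (-16)*((¼)*25)²/9 = -3477 - (-16)*(25/4)²/9 = -3477 - (-16)*625/(9*16) = -3477 - 1*(-625/9) = -3477 + 625/9 = -30668/9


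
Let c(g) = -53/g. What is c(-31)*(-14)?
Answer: -742/31 ≈ -23.935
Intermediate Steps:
c(-31)*(-14) = -53/(-31)*(-14) = -53*(-1/31)*(-14) = (53/31)*(-14) = -742/31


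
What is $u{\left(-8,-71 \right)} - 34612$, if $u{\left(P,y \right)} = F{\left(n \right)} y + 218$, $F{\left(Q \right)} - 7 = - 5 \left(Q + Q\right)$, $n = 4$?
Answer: $-32051$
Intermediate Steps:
$F{\left(Q \right)} = 7 - 10 Q$ ($F{\left(Q \right)} = 7 - 5 \left(Q + Q\right) = 7 - 5 \cdot 2 Q = 7 - 10 Q$)
$u{\left(P,y \right)} = 218 - 33 y$ ($u{\left(P,y \right)} = \left(7 - 40\right) y + 218 = - 33 y + 218 = 218 - 33 y$)
$u{\left(-8,-71 \right)} - 34612 = \left(218 - -2343\right) - 34612 = \left(218 + 2343\right) - 34612 = 2561 - 34612 = -32051$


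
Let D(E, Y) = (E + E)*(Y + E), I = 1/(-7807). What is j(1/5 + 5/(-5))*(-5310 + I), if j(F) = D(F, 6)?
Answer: 8622675568/195175 ≈ 44179.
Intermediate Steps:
I = -1/7807 ≈ -0.00012809
D(E, Y) = 2*E*(E + Y) (D(E, Y) = (2*E)*(E + Y) = 2*E*(E + Y))
j(F) = 2*F*(6 + F) (j(F) = 2*F*(F + 6) = 2*F*(6 + F))
j(1/5 + 5/(-5))*(-5310 + I) = (2*(1/5 + 5/(-5))*(6 + (1/5 + 5/(-5))))*(-5310 - 1/7807) = (2*(1*(⅕) + 5*(-⅕))*(6 + (1*(⅕) + 5*(-⅕))))*(-41455171/7807) = (2*(⅕ - 1)*(6 + (⅕ - 1)))*(-41455171/7807) = (2*(-⅘)*(6 - ⅘))*(-41455171/7807) = (2*(-⅘)*(26/5))*(-41455171/7807) = -208/25*(-41455171/7807) = 8622675568/195175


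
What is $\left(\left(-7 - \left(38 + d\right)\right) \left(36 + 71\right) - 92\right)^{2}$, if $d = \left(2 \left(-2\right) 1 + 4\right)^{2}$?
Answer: $24078649$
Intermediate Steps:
$d = 0$ ($d = \left(\left(-4\right) 1 + 4\right)^{2} = \left(-4 + 4\right)^{2} = 0^{2} = 0$)
$\left(\left(-7 - \left(38 + d\right)\right) \left(36 + 71\right) - 92\right)^{2} = \left(\left(-7 - 38\right) \left(36 + 71\right) - 92\right)^{2} = \left(\left(-7 + \left(-38 + 0\right)\right) 107 - 92\right)^{2} = \left(\left(-7 - 38\right) 107 - 92\right)^{2} = \left(\left(-45\right) 107 - 92\right)^{2} = \left(-4815 - 92\right)^{2} = \left(-4907\right)^{2} = 24078649$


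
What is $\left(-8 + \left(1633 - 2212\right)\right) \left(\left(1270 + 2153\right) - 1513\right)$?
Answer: $-1121170$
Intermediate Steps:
$\left(-8 + \left(1633 - 2212\right)\right) \left(\left(1270 + 2153\right) - 1513\right) = \left(-8 + \left(1633 - 2212\right)\right) \left(3423 - 1513\right) = \left(-8 - 579\right) 1910 = \left(-587\right) 1910 = -1121170$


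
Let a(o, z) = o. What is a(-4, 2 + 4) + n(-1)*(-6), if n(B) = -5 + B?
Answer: 32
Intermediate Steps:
a(-4, 2 + 4) + n(-1)*(-6) = -4 + (-5 - 1)*(-6) = -4 - 6*(-6) = -4 + 36 = 32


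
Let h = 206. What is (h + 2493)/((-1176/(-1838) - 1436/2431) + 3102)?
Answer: 6029806211/6930253822 ≈ 0.87007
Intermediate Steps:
(h + 2493)/((-1176/(-1838) - 1436/2431) + 3102) = (206 + 2493)/((-1176/(-1838) - 1436/2431) + 3102) = 2699/((-1176*(-1/1838) - 1436*1/2431) + 3102) = 2699/((588/919 - 1436/2431) + 3102) = 2699/(109744/2234089 + 3102) = 2699/(6930253822/2234089) = 2699*(2234089/6930253822) = 6029806211/6930253822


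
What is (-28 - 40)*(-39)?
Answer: 2652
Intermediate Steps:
(-28 - 40)*(-39) = -68*(-39) = 2652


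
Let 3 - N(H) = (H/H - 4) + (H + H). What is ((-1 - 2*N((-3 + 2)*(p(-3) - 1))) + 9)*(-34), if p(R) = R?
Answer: -408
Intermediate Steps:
N(H) = 6 - 2*H (N(H) = 3 - ((H/H - 4) + (H + H)) = 3 - ((1 - 4) + 2*H) = 3 - (-3 + 2*H) = 3 + (3 - 2*H) = 6 - 2*H)
((-1 - 2*N((-3 + 2)*(p(-3) - 1))) + 9)*(-34) = ((-1 - 2*(6 - 2*(-3 + 2)*(-3 - 1))) + 9)*(-34) = ((-1 - 2*(6 - (-2)*(-4))) + 9)*(-34) = ((-1 - 2*(6 - 2*4)) + 9)*(-34) = ((-1 - 2*(6 - 8)) + 9)*(-34) = ((-1 - 2*(-2)) + 9)*(-34) = ((-1 + 4) + 9)*(-34) = (3 + 9)*(-34) = 12*(-34) = -408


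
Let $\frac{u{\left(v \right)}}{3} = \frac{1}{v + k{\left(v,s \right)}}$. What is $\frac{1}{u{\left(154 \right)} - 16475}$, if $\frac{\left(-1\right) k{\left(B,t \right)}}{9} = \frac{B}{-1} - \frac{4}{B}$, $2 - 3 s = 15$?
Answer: $- \frac{118598}{1953901819} \approx -6.0698 \cdot 10^{-5}$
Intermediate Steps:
$s = - \frac{13}{3}$ ($s = \frac{2}{3} - 5 = - \frac{13}{3} \approx -4.3333$)
$k{\left(B,t \right)} = 9 B + \frac{36}{B}$ ($k{\left(B,t \right)} = - 9 \left(\frac{B}{-1} - \frac{4}{B}\right) = - 9 \left(B \left(-1\right) - \frac{4}{B}\right) = - 9 \left(- B - \frac{4}{B}\right) = 9 B + \frac{36}{B}$)
$u{\left(v \right)} = \frac{3}{10 v + \frac{36}{v}}$ ($u{\left(v \right)} = \frac{3}{v + \left(9 v + \frac{36}{v}\right)} = \frac{3}{10 v + \frac{36}{v}}$)
$\frac{1}{u{\left(154 \right)} - 16475} = \frac{1}{\frac{3}{2} \cdot 154 \frac{1}{18 + 5 \cdot 154^{2}} - 16475} = \frac{1}{\frac{3}{2} \cdot 154 \frac{1}{18 + 5 \cdot 23716} - 16475} = \frac{1}{\frac{3}{2} \cdot 154 \frac{1}{18 + 118580} - 16475} = \frac{1}{\frac{3}{2} \cdot 154 \cdot \frac{1}{118598} - 16475} = \frac{1}{\frac{231}{118598} - 16475} = \frac{1}{- \frac{1953901819}{118598}} = - \frac{118598}{1953901819}$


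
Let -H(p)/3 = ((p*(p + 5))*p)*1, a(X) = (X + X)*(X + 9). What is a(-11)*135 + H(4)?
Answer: 5508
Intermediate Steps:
a(X) = 2*X*(9 + X) (a(X) = (2*X)*(9 + X) = 2*X*(9 + X))
H(p) = -3*p²*(5 + p) (H(p) = -3*(p*(p + 5))*p = -3*(p*(5 + p))*p = -3*p²*(5 + p))
a(-11)*135 + H(4) = (2*(-11)*(9 - 11))*135 + 3*4²*(-5 - 1*4) = (2*(-11)*(-2))*135 + 3*16*(-5 - 4) = 44*135 + 3*16*(-9) = 5940 - 432 = 5508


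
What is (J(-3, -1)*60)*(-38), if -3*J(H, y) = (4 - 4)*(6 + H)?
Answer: 0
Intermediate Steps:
J(H, y) = 0 (J(H, y) = -(4 - 4)*(6 + H)/3 = -0*(6 + H) = -1/3*0 = 0)
(J(-3, -1)*60)*(-38) = (0*60)*(-38) = 0*(-38) = 0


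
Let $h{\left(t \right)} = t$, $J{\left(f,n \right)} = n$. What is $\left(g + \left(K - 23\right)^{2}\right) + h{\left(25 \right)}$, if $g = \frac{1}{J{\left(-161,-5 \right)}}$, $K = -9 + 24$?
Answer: $\frac{444}{5} \approx 88.8$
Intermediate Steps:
$K = 15$
$g = - \frac{1}{5}$ ($g = \frac{1}{-5} = - \frac{1}{5} \approx -0.2$)
$\left(g + \left(K - 23\right)^{2}\right) + h{\left(25 \right)} = \left(- \frac{1}{5} + \left(15 - 23\right)^{2}\right) + 25 = \left(- \frac{1}{5} + \left(-8\right)^{2}\right) + 25 = \left(- \frac{1}{5} + 64\right) + 25 = \frac{319}{5} + 25 = \frac{444}{5}$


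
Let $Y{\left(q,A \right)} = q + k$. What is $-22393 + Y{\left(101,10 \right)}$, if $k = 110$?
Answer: $-22182$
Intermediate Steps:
$Y{\left(q,A \right)} = 110 + q$ ($Y{\left(q,A \right)} = q + 110 = 110 + q$)
$-22393 + Y{\left(101,10 \right)} = -22393 + \left(110 + 101\right) = -22393 + 211 = -22182$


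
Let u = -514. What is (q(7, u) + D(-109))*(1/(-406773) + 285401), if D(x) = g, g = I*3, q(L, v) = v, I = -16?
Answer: -65244502586264/406773 ≈ -1.6040e+8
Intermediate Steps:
g = -48 (g = -16*3 = -48)
D(x) = -48
(q(7, u) + D(-109))*(1/(-406773) + 285401) = (-514 - 48)*(1/(-406773) + 285401) = -562*(-1/406773 + 285401) = -562*116093420972/406773 = -65244502586264/406773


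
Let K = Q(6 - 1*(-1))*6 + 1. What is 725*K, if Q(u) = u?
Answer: 31175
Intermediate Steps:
K = 43 (K = (6 - 1*(-1))*6 + 1 = (6 + 1)*6 + 1 = 7*6 + 1 = 42 + 1 = 43)
725*K = 725*43 = 31175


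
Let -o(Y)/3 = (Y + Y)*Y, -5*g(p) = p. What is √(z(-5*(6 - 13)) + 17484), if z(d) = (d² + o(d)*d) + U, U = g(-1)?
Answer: 16*I*√23295/5 ≈ 488.41*I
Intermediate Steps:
g(p) = -p/5
o(Y) = -6*Y² (o(Y) = -3*(Y + Y)*Y = -3*2*Y*Y = -6*Y²)
U = ⅕ (U = -⅕*(-1) = ⅕ ≈ 0.20000)
z(d) = ⅕ + d² - 6*d³ (z(d) = (d² + (-6*d²)*d) + ⅕ = (d² - 6*d³) + ⅕ = ⅕ + d² - 6*d³)
√(z(-5*(6 - 13)) + 17484) = √((⅕ + (-5*(6 - 13))² - 6*(-125*(6 - 13)³)) + 17484) = √((⅕ + (-5*(-7))² - 6*(-5*(-7))³) + 17484) = √((⅕ + 35² - 6*35³) + 17484) = √((⅕ + 1225 - 6*42875) + 17484) = √((⅕ + 1225 - 257250) + 17484) = √(-1280124/5 + 17484) = √(-1192704/5) = 16*I*√23295/5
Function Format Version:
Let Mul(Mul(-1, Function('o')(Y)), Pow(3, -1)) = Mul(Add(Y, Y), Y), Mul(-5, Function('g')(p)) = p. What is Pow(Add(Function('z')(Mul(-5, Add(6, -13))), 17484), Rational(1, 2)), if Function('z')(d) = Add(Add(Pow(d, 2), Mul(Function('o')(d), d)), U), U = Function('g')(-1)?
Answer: Mul(Rational(16, 5), I, Pow(23295, Rational(1, 2))) ≈ Mul(488.41, I)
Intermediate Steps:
Function('g')(p) = Mul(Rational(-1, 5), p)
Function('o')(Y) = Mul(-6, Pow(Y, 2)) (Function('o')(Y) = Mul(-3, Mul(Add(Y, Y), Y)) = Mul(-3, Mul(Mul(2, Y), Y)) = Mul(-3, Mul(2, Pow(Y, 2))) = Mul(-6, Pow(Y, 2)))
U = Rational(1, 5) (U = Mul(Rational(-1, 5), -1) = Rational(1, 5) ≈ 0.20000)
Function('z')(d) = Add(Rational(1, 5), Pow(d, 2), Mul(-6, Pow(d, 3))) (Function('z')(d) = Add(Add(Pow(d, 2), Mul(Mul(-6, Pow(d, 2)), d)), Rational(1, 5)) = Add(Add(Pow(d, 2), Mul(-6, Pow(d, 3))), Rational(1, 5)) = Add(Rational(1, 5), Pow(d, 2), Mul(-6, Pow(d, 3))))
Pow(Add(Function('z')(Mul(-5, Add(6, -13))), 17484), Rational(1, 2)) = Pow(Add(Add(Rational(1, 5), Pow(Mul(-5, Add(6, -13)), 2), Mul(-6, Pow(Mul(-5, Add(6, -13)), 3))), 17484), Rational(1, 2)) = Pow(Add(Add(Rational(1, 5), Pow(Mul(-5, -7), 2), Mul(-6, Pow(Mul(-5, -7), 3))), 17484), Rational(1, 2)) = Pow(Add(Add(Rational(1, 5), Pow(35, 2), Mul(-6, Pow(35, 3))), 17484), Rational(1, 2)) = Pow(Add(Add(Rational(1, 5), 1225, Mul(-6, 42875)), 17484), Rational(1, 2)) = Pow(Add(Add(Rational(1, 5), 1225, -257250), 17484), Rational(1, 2)) = Pow(Add(Rational(-1280124, 5), 17484), Rational(1, 2)) = Pow(Rational(-1192704, 5), Rational(1, 2)) = Mul(Rational(16, 5), I, Pow(23295, Rational(1, 2)))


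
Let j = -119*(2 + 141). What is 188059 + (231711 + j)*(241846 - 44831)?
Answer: 42298126469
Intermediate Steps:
j = -17017 (j = -119*143 = -17017)
188059 + (231711 + j)*(241846 - 44831) = 188059 + (231711 - 17017)*(241846 - 44831) = 188059 + 214694*197015 = 188059 + 42297938410 = 42298126469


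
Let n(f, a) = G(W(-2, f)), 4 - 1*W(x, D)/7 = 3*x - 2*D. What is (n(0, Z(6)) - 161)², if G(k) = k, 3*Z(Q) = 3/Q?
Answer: 8281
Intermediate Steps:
Z(Q) = 1/Q (Z(Q) = (3/Q)/3 = 1/Q)
W(x, D) = 28 - 21*x + 14*D (W(x, D) = 28 - 7*(3*x - 2*D) = 28 - 7*(-2*D + 3*x) = 28 + (-21*x + 14*D) = 28 - 21*x + 14*D)
n(f, a) = 70 + 14*f (n(f, a) = 28 - 21*(-2) + 14*f = 28 + 42 + 14*f = 70 + 14*f)
(n(0, Z(6)) - 161)² = ((70 + 14*0) - 161)² = ((70 + 0) - 161)² = (70 - 161)² = (-91)² = 8281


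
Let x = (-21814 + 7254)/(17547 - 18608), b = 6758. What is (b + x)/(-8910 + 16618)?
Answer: 3592399/4089094 ≈ 0.87853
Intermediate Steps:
x = 14560/1061 (x = -14560/(-1061) = -14560*(-1/1061) = 14560/1061 ≈ 13.723)
(b + x)/(-8910 + 16618) = (6758 + 14560/1061)/(-8910 + 16618) = (7184798/1061)/7708 = (7184798/1061)*(1/7708) = 3592399/4089094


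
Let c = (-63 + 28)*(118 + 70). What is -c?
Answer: 6580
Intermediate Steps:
c = -6580 (c = -35*188 = -6580)
-c = -1*(-6580) = 6580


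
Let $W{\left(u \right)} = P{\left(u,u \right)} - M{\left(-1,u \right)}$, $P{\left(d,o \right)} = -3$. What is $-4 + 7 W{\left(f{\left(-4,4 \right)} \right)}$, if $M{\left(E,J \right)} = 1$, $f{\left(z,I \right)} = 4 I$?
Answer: $-32$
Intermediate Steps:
$W{\left(u \right)} = -4$ ($W{\left(u \right)} = -3 - 1 = -4$)
$-4 + 7 W{\left(f{\left(-4,4 \right)} \right)} = -4 + 7 \left(-4\right) = -4 - 28 = -32$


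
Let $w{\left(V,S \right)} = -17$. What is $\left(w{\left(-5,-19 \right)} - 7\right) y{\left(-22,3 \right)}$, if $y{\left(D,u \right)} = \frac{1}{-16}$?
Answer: $\frac{3}{2} \approx 1.5$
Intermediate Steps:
$y{\left(D,u \right)} = - \frac{1}{16}$
$\left(w{\left(-5,-19 \right)} - 7\right) y{\left(-22,3 \right)} = \left(-17 - 7\right) \left(- \frac{1}{16}\right) = \left(-24\right) \left(- \frac{1}{16}\right) = \frac{3}{2}$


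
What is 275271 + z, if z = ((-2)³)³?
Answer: 274759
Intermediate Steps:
z = -512 (z = (-8)³ = -512)
275271 + z = 275271 - 512 = 274759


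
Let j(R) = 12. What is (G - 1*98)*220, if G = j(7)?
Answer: -18920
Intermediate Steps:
G = 12
(G - 1*98)*220 = (12 - 1*98)*220 = (12 - 98)*220 = -86*220 = -18920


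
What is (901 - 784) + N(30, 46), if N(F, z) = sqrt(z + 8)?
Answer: 117 + 3*sqrt(6) ≈ 124.35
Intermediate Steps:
N(F, z) = sqrt(8 + z)
(901 - 784) + N(30, 46) = (901 - 784) + sqrt(8 + 46) = 117 + sqrt(54) = 117 + 3*sqrt(6)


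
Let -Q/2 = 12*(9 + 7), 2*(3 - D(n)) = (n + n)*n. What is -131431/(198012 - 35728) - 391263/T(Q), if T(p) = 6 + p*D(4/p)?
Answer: 1520282645815/4463296852 ≈ 340.62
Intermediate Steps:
D(n) = 3 - n² (D(n) = 3 - (n + n)*n/2 = 3 - 2*n*n/2 = 3 - n²)
Q = -384 (Q = -24*(9 + 7) = -24*16 = -2*192 = -384)
T(p) = 6 + p*(3 - 16/p²) (T(p) = 6 + p*(3 - (4/p)²) = 6 + p*(3 - 16/p²))
-131431/(198012 - 35728) - 391263/T(Q) = -131431/(198012 - 35728) - 391263/(6 - 16/(-384) + 3*(-384)) = -131431/162284 - 391263/(6 - 16*(-1/384) - 1152) = -131431*1/162284 - 391263/(6 + 1/24 - 1152) = -131431/162284 - 391263/(-27503/24) = -131431/162284 - 391263*(-24/27503) = -131431/162284 + 9390312/27503 = 1520282645815/4463296852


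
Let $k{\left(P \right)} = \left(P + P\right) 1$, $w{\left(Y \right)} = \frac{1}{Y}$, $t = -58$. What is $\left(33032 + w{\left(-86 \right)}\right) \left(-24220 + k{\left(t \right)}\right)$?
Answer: $- \frac{34566258168}{43} \approx -8.0387 \cdot 10^{8}$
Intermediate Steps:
$k{\left(P \right)} = 2 P$ ($k{\left(P \right)} = 2 P 1 = 2 P$)
$\left(33032 + w{\left(-86 \right)}\right) \left(-24220 + k{\left(t \right)}\right) = \left(33032 + \frac{1}{-86}\right) \left(-24220 + 2 \left(-58\right)\right) = \left(33032 - \frac{1}{86}\right) \left(-24220 - 116\right) = \frac{2840751}{86} \left(-24336\right) = - \frac{34566258168}{43}$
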